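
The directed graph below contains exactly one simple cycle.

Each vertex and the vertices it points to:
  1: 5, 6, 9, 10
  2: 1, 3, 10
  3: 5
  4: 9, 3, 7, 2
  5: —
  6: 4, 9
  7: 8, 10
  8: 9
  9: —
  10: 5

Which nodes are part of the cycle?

DFS with gray/black marking from 4:
4 gray
  9 gray
  9 black
  3 gray
    5 gray
    5 black
  3 black
  7 gray
    8 gray
      8→9: 9 black — skip
    8 black
    10 gray
      10→5: 5 black — skip
    10 black
  7 black
  2 gray
    1 gray
      1→5: 5 black — skip
      6 gray
        6→4: 4 is gray → back edge
Back edge closes the cycle 4 → 2 → 1 → 6 → 4; its vertices are {1, 2, 4, 6}.

1, 2, 4, 6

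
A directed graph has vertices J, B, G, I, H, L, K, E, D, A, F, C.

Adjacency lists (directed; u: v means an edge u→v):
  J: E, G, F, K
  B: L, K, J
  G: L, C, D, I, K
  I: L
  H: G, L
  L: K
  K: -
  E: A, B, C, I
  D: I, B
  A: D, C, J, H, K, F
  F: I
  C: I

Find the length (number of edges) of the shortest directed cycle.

For each vertex v, BFS finds the shortest path from v back to v.
The shortest such closed walk is J → E → A → J, length 3.

3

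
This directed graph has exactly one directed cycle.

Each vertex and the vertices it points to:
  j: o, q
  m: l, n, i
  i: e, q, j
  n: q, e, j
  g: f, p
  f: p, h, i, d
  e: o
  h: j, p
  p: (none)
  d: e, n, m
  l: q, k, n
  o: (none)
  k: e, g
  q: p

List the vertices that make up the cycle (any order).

d, f, g, k, l, m

DFS with gray/black marking from f:
f gray
  p gray
  p black
  h gray
    j gray
      o gray
      o black
      q gray
        q→p: p black — skip
      q black
    j black
    h→p: p black — skip
  h black
  i gray
    e gray
      e→o: o black — skip
    e black
    i→q: q black — skip
    i→j: j black — skip
  i black
  d gray
    d→e: e black — skip
    n gray
      n→q: q black — skip
      n→e: e black — skip
      n→j: j black — skip
    n black
    m gray
      l gray
        l→q: q black — skip
        k gray
          k→e: e black — skip
          g gray
            g→f: f is gray → back edge
Back edge closes the cycle f → d → m → l → k → g → f; its vertices are {d, f, g, k, l, m}.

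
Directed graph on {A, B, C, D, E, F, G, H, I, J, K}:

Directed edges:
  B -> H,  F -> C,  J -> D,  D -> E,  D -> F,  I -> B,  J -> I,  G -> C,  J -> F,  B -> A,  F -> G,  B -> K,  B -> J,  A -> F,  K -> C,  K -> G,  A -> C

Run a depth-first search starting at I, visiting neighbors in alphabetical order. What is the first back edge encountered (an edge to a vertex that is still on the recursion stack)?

J→I

DFS from I (visiting neighbors in alphabetical order); mark gray on enter, black on exit:
I gray
  B gray
    A gray
      C gray
      C black
      F gray
        F→C: C black — skip
        G gray
          G→C: C black — skip
        G black
      F black
    A black
    H gray
    H black
    J gray
      D gray
        E gray
        E black
        D→F: F black — skip
      D black
      J→F: F black — skip
      J→I: I is gray → back edge
First back edge: J → I.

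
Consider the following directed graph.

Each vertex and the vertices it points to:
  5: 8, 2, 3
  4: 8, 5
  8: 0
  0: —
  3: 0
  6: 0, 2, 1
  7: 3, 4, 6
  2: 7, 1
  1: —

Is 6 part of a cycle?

6 is on a cycle iff 6 can reach itself via ≥1 edge.
6 → 2 → 7 → 6 — yes.

Yes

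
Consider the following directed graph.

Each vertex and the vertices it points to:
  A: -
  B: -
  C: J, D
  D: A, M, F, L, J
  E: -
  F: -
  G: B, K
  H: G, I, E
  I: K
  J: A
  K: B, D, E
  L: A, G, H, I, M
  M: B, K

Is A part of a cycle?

A lies on a cycle iff there is a path from A back to itself.
Exploring from A, it never reaches itself; equivalently, its strongly connected component is a singleton.

No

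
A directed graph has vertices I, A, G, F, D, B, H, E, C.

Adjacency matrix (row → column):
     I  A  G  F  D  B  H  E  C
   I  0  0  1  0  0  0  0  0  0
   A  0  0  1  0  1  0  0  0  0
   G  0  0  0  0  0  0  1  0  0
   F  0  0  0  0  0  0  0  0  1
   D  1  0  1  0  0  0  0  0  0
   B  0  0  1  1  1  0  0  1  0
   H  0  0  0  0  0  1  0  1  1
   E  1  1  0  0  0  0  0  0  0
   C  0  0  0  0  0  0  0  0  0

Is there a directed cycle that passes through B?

B is on a cycle iff B can reach itself via ≥1 edge.
B → G → H → B — yes.

Yes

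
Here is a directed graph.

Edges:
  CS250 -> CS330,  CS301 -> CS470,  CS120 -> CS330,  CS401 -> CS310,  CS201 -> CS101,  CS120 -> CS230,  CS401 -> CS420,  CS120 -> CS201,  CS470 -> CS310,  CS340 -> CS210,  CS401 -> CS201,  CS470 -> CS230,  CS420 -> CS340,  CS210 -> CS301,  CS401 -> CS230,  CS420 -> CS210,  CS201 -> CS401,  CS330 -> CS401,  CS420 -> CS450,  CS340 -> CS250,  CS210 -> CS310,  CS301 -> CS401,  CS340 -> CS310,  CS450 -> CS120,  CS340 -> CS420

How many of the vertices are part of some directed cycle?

10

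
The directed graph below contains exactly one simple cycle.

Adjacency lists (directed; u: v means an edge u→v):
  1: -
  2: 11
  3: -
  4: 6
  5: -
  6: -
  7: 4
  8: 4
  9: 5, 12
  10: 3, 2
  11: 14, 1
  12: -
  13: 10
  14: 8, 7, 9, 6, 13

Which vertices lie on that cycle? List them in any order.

2, 10, 11, 13, 14

DFS with gray/black marking from 14:
14 gray
  8 gray
    4 gray
      6 gray
      6 black
    4 black
  8 black
  7 gray
    7→4: 4 black — skip
  7 black
  9 gray
    5 gray
    5 black
    12 gray
    12 black
  9 black
  14→6: 6 black — skip
  13 gray
    10 gray
      3 gray
      3 black
      2 gray
        11 gray
          11→14: 14 is gray → back edge
Back edge closes the cycle 14 → 13 → 10 → 2 → 11 → 14; its vertices are {2, 10, 11, 13, 14}.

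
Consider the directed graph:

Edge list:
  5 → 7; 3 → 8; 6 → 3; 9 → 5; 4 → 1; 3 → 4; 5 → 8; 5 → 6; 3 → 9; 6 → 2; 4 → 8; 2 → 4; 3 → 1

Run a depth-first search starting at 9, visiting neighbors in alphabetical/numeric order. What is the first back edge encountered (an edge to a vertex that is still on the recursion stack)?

DFS from 9 (visiting neighbors in alphabetical/numeric order); mark gray on enter, black on exit:
9 gray
  5 gray
    6 gray
      2 gray
        4 gray
          1 gray
          1 black
          8 gray
          8 black
        4 black
      2 black
      3 gray
        3→1: 1 black — skip
        3→4: 4 black — skip
        3→8: 8 black — skip
        3→9: 9 is gray → back edge
First back edge: 3 → 9.

3->9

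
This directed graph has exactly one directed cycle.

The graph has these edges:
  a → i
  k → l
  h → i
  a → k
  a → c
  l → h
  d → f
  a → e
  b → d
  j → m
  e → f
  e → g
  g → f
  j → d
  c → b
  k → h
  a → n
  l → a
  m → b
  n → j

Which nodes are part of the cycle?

DFS with gray/black marking from a:
a gray
  c gray
    b gray
      d gray
        f gray
        f black
      d black
    b black
  c black
  i gray
  i black
  n gray
    j gray
      j→d: d black — skip
      m gray
        m→b: b black — skip
      m black
    j black
  n black
  e gray
    e→f: f black — skip
    g gray
      g→f: f black — skip
    g black
  e black
  k gray
    h gray
      h→i: i black — skip
    h black
    l gray
      l→a: a is gray → back edge
Back edge closes the cycle a → k → l → a; its vertices are {a, k, l}.

a, k, l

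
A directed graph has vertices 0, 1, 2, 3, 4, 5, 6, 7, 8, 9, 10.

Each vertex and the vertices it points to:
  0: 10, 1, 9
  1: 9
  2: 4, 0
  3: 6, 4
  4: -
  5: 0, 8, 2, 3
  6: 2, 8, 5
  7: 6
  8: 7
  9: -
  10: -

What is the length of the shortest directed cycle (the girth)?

For each vertex v, BFS finds the shortest path from v back to v.
The shortest such closed walk is 6 → 5 → 3 → 6, length 3.

3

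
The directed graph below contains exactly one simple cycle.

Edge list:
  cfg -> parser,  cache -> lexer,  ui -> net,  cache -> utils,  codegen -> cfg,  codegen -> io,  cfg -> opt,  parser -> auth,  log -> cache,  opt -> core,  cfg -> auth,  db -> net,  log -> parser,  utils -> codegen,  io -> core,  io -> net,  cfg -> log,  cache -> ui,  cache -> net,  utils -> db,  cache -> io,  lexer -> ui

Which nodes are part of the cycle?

DFS with gray/black marking from utils:
utils gray
  codegen gray
    io gray
      core gray
      core black
      net gray
      net black
    io black
    cfg gray
      opt gray
        opt→core: core black — skip
      opt black
      parser gray
        auth gray
        auth black
      parser black
      cfg→auth: auth black — skip
      log gray
        log→parser: parser black — skip
        cache gray
          ui gray
            ui→net: net black — skip
          ui black
          cache→net: net black — skip
          lexer gray
            lexer→ui: ui black — skip
          lexer black
          cache→utils: utils is gray → back edge
Back edge closes the cycle utils → codegen → cfg → log → cache → utils; its vertices are {cfg, log, cache, utils, codegen}.

cfg, log, cache, utils, codegen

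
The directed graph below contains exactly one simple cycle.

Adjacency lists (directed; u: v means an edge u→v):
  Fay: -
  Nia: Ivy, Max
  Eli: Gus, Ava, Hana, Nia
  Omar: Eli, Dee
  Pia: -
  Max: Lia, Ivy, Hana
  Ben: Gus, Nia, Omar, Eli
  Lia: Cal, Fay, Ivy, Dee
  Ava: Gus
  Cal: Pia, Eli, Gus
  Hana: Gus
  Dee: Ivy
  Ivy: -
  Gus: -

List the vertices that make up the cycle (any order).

DFS with gray/black marking from Nia:
Nia gray
  Ivy gray
  Ivy black
  Max gray
    Lia gray
      Cal gray
        Pia gray
        Pia black
        Eli gray
          Gus gray
          Gus black
          Ava gray
            Ava→Gus: Gus black — skip
          Ava black
          Hana gray
            Hana→Gus: Gus black — skip
          Hana black
          Eli→Nia: Nia is gray → back edge
Back edge closes the cycle Nia → Max → Lia → Cal → Eli → Nia; its vertices are {Cal, Eli, Lia, Max, Nia}.

Cal, Eli, Lia, Max, Nia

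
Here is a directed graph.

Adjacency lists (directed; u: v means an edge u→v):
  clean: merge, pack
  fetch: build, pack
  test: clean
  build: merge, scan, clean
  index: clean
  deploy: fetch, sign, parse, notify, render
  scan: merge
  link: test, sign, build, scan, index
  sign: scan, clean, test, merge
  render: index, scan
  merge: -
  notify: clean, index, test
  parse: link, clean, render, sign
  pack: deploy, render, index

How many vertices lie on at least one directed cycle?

12

A vertex is on a directed cycle iff it belongs to a strongly connected component of size ≥ 2 (or has a self-loop).
The vertices on cycles are {link, pack, sign, test, build, clean, fetch, index, parse, deploy, notify, render} — 12 in total.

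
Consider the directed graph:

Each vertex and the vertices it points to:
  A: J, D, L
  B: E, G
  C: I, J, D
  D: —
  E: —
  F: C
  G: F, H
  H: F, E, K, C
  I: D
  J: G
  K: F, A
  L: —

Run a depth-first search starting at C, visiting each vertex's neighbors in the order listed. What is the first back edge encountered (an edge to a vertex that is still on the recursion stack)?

DFS from C (visiting each vertex's neighbors in the order listed); mark gray on enter, black on exit:
C gray
  I gray
    D gray
    D black
  I black
  J gray
    G gray
      F gray
        F→C: C is gray → back edge
First back edge: F → C.

F->C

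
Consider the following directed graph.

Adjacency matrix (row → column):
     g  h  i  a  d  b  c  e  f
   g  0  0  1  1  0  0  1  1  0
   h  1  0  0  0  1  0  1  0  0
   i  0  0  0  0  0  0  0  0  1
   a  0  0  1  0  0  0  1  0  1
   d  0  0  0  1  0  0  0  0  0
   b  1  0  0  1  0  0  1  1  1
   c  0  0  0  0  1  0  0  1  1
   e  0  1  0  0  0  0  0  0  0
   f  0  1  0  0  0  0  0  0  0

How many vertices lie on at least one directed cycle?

8

A vertex is on a directed cycle iff it belongs to a strongly connected component of size ≥ 2 (or has a self-loop).
The vertices on cycles are {a, c, d, e, f, g, h, i} — 8 in total.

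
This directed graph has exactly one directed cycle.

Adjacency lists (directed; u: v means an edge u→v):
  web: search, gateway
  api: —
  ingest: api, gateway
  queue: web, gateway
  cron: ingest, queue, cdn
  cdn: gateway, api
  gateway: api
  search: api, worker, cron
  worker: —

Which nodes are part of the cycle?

DFS with gray/black marking from cron:
cron gray
  ingest gray
    api gray
    api black
    gateway gray
      gateway→api: api black — skip
    gateway black
  ingest black
  queue gray
    web gray
      search gray
        search→api: api black — skip
        worker gray
        worker black
        search→cron: cron is gray → back edge
Back edge closes the cycle cron → queue → web → search → cron; its vertices are {web, cron, queue, search}.

web, cron, queue, search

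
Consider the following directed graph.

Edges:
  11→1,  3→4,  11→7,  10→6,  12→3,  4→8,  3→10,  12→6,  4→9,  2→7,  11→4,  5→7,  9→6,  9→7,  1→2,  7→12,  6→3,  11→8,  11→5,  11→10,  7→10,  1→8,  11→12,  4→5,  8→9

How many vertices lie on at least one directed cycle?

9

A vertex is on a directed cycle iff it belongs to a strongly connected component of size ≥ 2 (or has a self-loop).
The vertices on cycles are {3, 4, 5, 6, 7, 8, 9, 10, 12} — 9 in total.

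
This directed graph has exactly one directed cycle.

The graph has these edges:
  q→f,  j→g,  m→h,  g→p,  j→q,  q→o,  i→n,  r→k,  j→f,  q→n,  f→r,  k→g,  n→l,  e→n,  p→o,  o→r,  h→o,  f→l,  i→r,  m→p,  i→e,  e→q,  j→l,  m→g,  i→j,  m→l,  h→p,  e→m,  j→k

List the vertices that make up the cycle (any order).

DFS with gray/black marking from k:
k gray
  g gray
    p gray
      o gray
        r gray
          r→k: k is gray → back edge
Back edge closes the cycle k → g → p → o → r → k; its vertices are {g, k, o, p, r}.

g, k, o, p, r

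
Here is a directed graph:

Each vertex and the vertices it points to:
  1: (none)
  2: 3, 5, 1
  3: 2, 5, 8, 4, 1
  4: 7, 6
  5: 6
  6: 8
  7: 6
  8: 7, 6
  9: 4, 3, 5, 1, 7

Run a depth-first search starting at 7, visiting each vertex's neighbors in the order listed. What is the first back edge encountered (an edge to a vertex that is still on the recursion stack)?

8→7

DFS from 7 (visiting each vertex's neighbors in the order listed); mark gray on enter, black on exit:
7 gray
  6 gray
    8 gray
      8→7: 7 is gray → back edge
First back edge: 8 → 7.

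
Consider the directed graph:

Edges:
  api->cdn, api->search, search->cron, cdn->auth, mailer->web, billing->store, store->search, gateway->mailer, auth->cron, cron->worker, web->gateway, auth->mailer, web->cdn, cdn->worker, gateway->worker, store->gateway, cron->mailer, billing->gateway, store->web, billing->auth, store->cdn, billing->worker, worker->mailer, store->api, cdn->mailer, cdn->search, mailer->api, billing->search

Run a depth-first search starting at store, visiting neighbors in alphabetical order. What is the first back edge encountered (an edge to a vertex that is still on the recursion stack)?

DFS from store (visiting neighbors in alphabetical order); mark gray on enter, black on exit:
store gray
  api gray
    cdn gray
      auth gray
        cron gray
          mailer gray
            mailer→api: api is gray → back edge
First back edge: mailer → api.

mailer->api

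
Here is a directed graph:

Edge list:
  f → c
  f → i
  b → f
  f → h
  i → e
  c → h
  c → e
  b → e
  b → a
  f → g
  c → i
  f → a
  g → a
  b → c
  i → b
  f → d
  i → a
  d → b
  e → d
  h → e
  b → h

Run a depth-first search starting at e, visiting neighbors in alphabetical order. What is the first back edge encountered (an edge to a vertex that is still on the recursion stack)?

c->e

DFS from e (visiting neighbors in alphabetical order); mark gray on enter, black on exit:
e gray
  d gray
    b gray
      a gray
      a black
      c gray
        c→e: e is gray → back edge
First back edge: c → e.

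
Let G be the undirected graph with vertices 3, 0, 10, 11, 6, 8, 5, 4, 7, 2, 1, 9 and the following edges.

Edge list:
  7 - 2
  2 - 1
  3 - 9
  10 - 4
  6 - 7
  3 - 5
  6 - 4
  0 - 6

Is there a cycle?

DFS, tracking each vertex's parent; an edge to a visited non-parent vertex closes a cycle.
Start from 6:
visit 6 (parent –)
  visit 7 (parent 6)
    visit 2 (parent 7)
      visit 1 (parent 2)
        1–2: parent, skip
      2–7: parent, skip
    7–6: parent, skip
  visit 4 (parent 6)
    4–6: parent, skip
    visit 10 (parent 4)
      10–4: parent, skip
  visit 0 (parent 6)
    0–6: parent, skip
visit 3 (parent –)
  visit 9 (parent 3)
    9–3: parent, skip
  visit 5 (parent 3)
    5–3: parent, skip
visit 11 (parent –)
visit 8 (parent –)
No non-parent visited neighbor found — the graph is a forest.

No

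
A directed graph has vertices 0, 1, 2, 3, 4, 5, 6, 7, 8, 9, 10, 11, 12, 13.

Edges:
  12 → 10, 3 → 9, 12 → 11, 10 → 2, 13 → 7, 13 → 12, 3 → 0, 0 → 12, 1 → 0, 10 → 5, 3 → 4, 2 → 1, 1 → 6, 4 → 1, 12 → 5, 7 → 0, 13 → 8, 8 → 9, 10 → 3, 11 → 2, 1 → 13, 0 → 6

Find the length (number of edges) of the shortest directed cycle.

For each vertex v, BFS finds the shortest path from v back to v.
The shortest such closed walk is 12 → 10 → 3 → 0 → 12, length 4.

4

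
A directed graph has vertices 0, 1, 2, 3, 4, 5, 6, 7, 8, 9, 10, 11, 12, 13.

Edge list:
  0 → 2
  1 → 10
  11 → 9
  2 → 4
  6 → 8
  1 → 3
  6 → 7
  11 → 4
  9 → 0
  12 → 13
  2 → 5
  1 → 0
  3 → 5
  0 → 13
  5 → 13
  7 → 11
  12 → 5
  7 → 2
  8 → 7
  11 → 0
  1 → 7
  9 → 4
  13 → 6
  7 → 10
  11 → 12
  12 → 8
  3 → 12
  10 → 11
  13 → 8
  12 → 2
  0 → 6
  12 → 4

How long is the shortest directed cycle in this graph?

4

For each vertex v, BFS finds the shortest path from v back to v.
The shortest such closed walk is 7 → 11 → 12 → 8 → 7, length 4.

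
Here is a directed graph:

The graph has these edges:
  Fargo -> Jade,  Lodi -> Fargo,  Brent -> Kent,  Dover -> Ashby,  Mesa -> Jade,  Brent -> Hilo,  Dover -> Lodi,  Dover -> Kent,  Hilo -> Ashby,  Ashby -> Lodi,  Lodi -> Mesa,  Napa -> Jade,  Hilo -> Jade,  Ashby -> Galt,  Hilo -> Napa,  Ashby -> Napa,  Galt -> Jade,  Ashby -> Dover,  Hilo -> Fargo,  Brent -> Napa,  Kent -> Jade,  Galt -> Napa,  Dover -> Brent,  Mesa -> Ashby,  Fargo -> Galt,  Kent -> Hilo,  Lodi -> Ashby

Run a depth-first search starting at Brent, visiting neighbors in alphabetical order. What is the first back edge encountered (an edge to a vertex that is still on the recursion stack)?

Dover->Ashby

DFS from Brent (visiting neighbors in alphabetical order); mark gray on enter, black on exit:
Brent gray
  Hilo gray
    Ashby gray
      Dover gray
        Dover→Ashby: Ashby is gray → back edge
First back edge: Dover → Ashby.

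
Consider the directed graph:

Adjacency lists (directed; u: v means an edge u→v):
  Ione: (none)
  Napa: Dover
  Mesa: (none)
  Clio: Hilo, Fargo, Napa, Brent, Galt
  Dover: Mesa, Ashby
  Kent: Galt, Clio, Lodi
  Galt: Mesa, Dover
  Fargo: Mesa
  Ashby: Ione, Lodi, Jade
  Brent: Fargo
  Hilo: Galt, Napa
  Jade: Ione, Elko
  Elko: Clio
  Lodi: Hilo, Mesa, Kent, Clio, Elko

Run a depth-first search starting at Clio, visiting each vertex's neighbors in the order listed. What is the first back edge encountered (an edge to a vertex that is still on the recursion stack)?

DFS from Clio (visiting each vertex's neighbors in the order listed); mark gray on enter, black on exit:
Clio gray
  Hilo gray
    Galt gray
      Mesa gray
      Mesa black
      Dover gray
        Dover→Mesa: Mesa black — skip
        Ashby gray
          Ione gray
          Ione black
          Lodi gray
            Lodi→Hilo: Hilo is gray → back edge
First back edge: Lodi → Hilo.

Lodi->Hilo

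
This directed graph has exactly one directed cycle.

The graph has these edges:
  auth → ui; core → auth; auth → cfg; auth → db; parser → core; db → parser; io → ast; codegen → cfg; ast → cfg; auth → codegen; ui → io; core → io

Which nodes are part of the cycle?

DFS with gray/black marking from core:
core gray
  auth gray
    codegen gray
      cfg gray
      cfg black
    codegen black
    ui gray
      io gray
        ast gray
          ast→cfg: cfg black — skip
        ast black
      io black
    ui black
    auth→cfg: cfg black — skip
    db gray
      parser gray
        parser→core: core is gray → back edge
Back edge closes the cycle core → auth → db → parser → core; its vertices are {db, auth, core, parser}.

db, auth, core, parser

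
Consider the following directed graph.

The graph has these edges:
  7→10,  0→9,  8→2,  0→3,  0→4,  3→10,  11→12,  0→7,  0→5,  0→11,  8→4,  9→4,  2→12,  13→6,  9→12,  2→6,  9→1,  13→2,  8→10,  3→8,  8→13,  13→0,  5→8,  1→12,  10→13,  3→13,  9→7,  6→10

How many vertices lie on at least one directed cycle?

10

A vertex is on a directed cycle iff it belongs to a strongly connected component of size ≥ 2 (or has a self-loop).
The vertices on cycles are {0, 2, 3, 5, 6, 7, 8, 9, 10, 13} — 10 in total.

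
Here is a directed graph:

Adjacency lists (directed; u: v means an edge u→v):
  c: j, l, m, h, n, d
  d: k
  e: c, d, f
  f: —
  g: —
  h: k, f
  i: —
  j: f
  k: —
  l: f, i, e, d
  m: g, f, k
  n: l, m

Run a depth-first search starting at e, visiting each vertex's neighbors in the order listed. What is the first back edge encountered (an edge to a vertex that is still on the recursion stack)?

l->e

DFS from e (visiting each vertex's neighbors in the order listed); mark gray on enter, black on exit:
e gray
  c gray
    j gray
      f gray
      f black
    j black
    l gray
      l→f: f black — skip
      i gray
      i black
      l→e: e is gray → back edge
First back edge: l → e.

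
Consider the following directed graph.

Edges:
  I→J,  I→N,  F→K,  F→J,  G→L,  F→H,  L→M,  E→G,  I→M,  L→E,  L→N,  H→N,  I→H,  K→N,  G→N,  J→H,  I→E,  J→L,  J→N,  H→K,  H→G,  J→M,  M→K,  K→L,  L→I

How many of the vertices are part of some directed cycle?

8

A vertex is on a directed cycle iff it belongs to a strongly connected component of size ≥ 2 (or has a self-loop).
The vertices on cycles are {E, G, H, I, J, K, L, M} — 8 in total.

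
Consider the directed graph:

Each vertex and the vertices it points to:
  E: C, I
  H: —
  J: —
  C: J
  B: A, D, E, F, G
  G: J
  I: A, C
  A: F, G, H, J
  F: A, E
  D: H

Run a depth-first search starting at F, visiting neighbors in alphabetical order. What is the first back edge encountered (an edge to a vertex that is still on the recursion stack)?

A->F

DFS from F (visiting neighbors in alphabetical order); mark gray on enter, black on exit:
F gray
  A gray
    A→F: F is gray → back edge
First back edge: A → F.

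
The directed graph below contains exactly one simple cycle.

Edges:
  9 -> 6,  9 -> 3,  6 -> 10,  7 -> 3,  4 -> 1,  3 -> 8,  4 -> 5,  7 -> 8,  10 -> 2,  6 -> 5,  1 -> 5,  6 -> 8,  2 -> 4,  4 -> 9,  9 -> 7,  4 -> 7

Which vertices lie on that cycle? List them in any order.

2, 4, 6, 9, 10

DFS with gray/black marking from 4:
4 gray
  7 gray
    8 gray
    8 black
    3 gray
      3→8: 8 black — skip
    3 black
  7 black
  1 gray
    5 gray
    5 black
  1 black
  9 gray
    9→7: 7 black — skip
    9→3: 3 black — skip
    6 gray
      6→5: 5 black — skip
      10 gray
        2 gray
          2→4: 4 is gray → back edge
Back edge closes the cycle 4 → 9 → 6 → 10 → 2 → 4; its vertices are {2, 4, 6, 9, 10}.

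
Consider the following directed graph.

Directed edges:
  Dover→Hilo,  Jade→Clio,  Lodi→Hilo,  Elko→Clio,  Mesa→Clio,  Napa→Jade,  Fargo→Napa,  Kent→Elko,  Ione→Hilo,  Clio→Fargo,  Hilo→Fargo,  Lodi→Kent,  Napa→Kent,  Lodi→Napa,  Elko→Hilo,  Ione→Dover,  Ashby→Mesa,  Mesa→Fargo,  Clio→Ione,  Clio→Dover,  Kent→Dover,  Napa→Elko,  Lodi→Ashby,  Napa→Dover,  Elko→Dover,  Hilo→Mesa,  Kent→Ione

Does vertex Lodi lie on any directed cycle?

No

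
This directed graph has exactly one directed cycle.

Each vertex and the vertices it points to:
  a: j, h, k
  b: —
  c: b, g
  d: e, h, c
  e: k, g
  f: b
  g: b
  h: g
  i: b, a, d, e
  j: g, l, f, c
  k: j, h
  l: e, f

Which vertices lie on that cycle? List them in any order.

DFS with gray/black marking from j:
j gray
  g gray
    b gray
    b black
  g black
  l gray
    e gray
      k gray
        k→j: j is gray → back edge
Back edge closes the cycle j → l → e → k → j; its vertices are {e, j, k, l}.

e, j, k, l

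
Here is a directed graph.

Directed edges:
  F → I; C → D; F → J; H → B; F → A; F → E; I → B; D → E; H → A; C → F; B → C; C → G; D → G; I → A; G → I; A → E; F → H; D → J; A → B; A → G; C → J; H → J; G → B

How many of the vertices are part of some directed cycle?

A vertex is on a directed cycle iff it belongs to a strongly connected component of size ≥ 2 (or has a self-loop).
The vertices on cycles are {A, B, C, D, F, G, H, I} — 8 in total.

8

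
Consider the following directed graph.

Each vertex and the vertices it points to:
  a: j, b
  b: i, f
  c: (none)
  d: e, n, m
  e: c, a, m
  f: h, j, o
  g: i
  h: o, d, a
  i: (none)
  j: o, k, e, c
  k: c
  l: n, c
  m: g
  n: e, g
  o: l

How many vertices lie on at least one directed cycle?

10

A vertex is on a directed cycle iff it belongs to a strongly connected component of size ≥ 2 (or has a self-loop).
The vertices on cycles are {a, b, d, e, f, h, j, l, n, o} — 10 in total.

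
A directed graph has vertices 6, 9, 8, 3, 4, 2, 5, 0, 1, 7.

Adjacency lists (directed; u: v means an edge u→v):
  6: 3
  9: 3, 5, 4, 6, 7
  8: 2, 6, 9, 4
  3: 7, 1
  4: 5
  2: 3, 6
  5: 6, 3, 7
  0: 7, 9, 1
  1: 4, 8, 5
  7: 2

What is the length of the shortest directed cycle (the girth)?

For each vertex v, BFS finds the shortest path from v back to v.
The shortest such closed walk is 1 → 5 → 3 → 1, length 3.

3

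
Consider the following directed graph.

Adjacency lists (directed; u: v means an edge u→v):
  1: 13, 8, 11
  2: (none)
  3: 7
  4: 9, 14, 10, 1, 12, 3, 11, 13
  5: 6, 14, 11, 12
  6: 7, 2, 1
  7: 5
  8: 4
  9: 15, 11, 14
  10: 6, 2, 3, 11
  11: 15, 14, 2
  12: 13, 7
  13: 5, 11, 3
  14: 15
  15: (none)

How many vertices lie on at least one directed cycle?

10

A vertex is on a directed cycle iff it belongs to a strongly connected component of size ≥ 2 (or has a self-loop).
The vertices on cycles are {1, 3, 4, 5, 6, 7, 8, 10, 12, 13} — 10 in total.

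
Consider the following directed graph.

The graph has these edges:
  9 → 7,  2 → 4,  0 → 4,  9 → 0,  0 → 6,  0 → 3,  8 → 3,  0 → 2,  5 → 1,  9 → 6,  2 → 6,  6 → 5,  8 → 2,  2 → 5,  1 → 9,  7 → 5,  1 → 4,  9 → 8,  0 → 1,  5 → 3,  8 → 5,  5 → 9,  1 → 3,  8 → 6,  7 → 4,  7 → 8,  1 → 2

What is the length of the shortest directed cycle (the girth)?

3

For each vertex v, BFS finds the shortest path from v back to v.
The shortest such closed walk is 0 → 1 → 9 → 0, length 3.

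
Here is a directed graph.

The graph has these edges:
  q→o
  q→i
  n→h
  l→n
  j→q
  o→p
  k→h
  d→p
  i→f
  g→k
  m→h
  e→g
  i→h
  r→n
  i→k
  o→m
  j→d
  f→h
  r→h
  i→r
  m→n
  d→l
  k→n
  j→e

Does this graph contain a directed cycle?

No

DFS with white/gray/black marking, starting from m:
m gray
  n gray
    h gray
    h black
  n black
  m→h: h black — skip
m black
r gray
  r→h: h black — skip
  r→n: n black — skip
r black
g gray
  k gray
    k→n: n black — skip
    k→h: h black — skip
  k black
g black
p gray
p black
l gray
  l→n: n black — skip
l black
f gray
  f→h: h black — skip
f black
d gray
  d→p: p black — skip
  d→l: l black — skip
d black
o gray
  o→m: m black — skip
  o→p: p black — skip
o black
e gray
  e→g: g black — skip
e black
i gray
  i→r: r black — skip
  i→h: h black — skip
  i→f: f black — skip
  i→k: k black — skip
i black
j gray
  j→d: d black — skip
  j→e: e black — skip
  q gray
    q→o: o black — skip
    q→i: i black — skip
  q black
j black
Every edge goes to a white or black vertex — no back edge, so the graph is acyclic.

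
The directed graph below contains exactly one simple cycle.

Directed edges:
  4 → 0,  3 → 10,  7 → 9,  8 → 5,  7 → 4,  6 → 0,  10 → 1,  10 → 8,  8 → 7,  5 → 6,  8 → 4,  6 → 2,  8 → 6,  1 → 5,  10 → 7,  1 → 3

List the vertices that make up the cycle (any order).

DFS with gray/black marking from 10:
10 gray
  8 gray
    5 gray
      6 gray
        0 gray
        0 black
        2 gray
        2 black
      6 black
    5 black
    8→6: 6 black — skip
    4 gray
      4→0: 0 black — skip
    4 black
    7 gray
      7→4: 4 black — skip
      9 gray
      9 black
    7 black
  8 black
  10→7: 7 black — skip
  1 gray
    1→5: 5 black — skip
    3 gray
      3→10: 10 is gray → back edge
Back edge closes the cycle 10 → 1 → 3 → 10; its vertices are {1, 3, 10}.

1, 3, 10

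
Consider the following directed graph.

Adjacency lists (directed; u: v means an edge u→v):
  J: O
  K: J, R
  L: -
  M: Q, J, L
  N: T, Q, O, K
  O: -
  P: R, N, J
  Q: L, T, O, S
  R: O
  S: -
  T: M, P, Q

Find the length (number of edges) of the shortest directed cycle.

For each vertex v, BFS finds the shortest path from v back to v.
The shortest such closed walk is T → Q → T, length 2.

2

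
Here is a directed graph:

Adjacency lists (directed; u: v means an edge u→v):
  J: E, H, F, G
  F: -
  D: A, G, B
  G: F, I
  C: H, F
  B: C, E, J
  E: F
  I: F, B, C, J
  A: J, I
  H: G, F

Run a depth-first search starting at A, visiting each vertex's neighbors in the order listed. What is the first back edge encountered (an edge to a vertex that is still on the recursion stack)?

DFS from A (visiting each vertex's neighbors in the order listed); mark gray on enter, black on exit:
A gray
  J gray
    E gray
      F gray
      F black
    E black
    H gray
      G gray
        G→F: F black — skip
        I gray
          I→F: F black — skip
          B gray
            C gray
              C→H: H is gray → back edge
First back edge: C → H.

C→H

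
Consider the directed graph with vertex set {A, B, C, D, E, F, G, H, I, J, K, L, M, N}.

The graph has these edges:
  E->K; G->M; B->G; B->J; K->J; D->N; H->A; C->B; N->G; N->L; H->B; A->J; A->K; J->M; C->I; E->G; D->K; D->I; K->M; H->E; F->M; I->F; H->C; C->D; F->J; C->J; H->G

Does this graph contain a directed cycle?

DFS with white/gray/black marking, starting from F:
F gray
  J gray
    M gray
    M black
  J black
  F→M: M black — skip
F black
A gray
  K gray
    K→J: J black — skip
    K→M: M black — skip
  K black
  A→J: J black — skip
A black
B gray
  B→J: J black — skip
  G gray
    G→M: M black — skip
  G black
B black
C gray
  D gray
    N gray
      N→G: G black — skip
      L gray
      L black
    N black
    I gray
      I→F: F black — skip
    I black
    D→K: K black — skip
  D black
  C→I: I black — skip
  C→J: J black — skip
  C→B: B black — skip
C black
E gray
  E→K: K black — skip
  E→G: G black — skip
E black
H gray
  H→G: G black — skip
  H→C: C black — skip
  H→A: A black — skip
  H→E: E black — skip
  H→B: B black — skip
H black
Every edge goes to a white or black vertex — no back edge, so the graph is acyclic.

No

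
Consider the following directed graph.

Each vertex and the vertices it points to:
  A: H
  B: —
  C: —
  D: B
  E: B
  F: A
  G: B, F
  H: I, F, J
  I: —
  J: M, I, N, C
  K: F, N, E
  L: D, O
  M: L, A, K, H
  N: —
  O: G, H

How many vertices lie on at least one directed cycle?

9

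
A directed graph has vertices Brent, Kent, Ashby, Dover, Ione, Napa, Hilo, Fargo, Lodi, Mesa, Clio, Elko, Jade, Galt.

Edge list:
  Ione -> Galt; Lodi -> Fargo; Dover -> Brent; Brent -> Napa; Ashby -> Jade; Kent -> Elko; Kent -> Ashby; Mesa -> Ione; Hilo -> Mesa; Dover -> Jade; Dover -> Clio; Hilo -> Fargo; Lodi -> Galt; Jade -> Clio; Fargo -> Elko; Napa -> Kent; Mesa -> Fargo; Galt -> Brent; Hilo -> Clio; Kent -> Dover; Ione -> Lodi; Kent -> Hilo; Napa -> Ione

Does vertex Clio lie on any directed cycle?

Clio lies on a cycle iff there is a path from Clio back to itself.
Exploring from Clio, it never reaches itself; equivalently, its strongly connected component is a singleton.

No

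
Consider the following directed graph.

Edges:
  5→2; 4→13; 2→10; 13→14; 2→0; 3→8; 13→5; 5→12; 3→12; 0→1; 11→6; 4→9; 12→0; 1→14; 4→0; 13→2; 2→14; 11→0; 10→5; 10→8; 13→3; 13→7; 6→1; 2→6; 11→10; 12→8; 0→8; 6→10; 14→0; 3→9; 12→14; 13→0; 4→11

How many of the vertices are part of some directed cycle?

A vertex is on a directed cycle iff it belongs to a strongly connected component of size ≥ 2 (or has a self-loop).
The vertices on cycles are {0, 1, 2, 5, 6, 10, 14} — 7 in total.

7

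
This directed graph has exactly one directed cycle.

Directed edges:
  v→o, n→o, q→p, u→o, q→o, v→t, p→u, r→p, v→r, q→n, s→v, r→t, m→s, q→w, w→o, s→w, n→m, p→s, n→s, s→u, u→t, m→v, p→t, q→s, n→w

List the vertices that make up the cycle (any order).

DFS with gray/black marking from p:
p gray
  s gray
    v gray
      o gray
      o black
      r gray
        t gray
        t black
        r→p: p is gray → back edge
Back edge closes the cycle p → s → v → r → p; its vertices are {p, r, s, v}.

p, r, s, v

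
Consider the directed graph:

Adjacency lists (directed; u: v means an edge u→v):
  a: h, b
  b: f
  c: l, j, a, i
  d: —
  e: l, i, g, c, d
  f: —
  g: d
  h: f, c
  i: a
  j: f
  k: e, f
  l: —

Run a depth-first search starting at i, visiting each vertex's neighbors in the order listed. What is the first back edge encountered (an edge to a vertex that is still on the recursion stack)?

c->a

DFS from i (visiting each vertex's neighbors in the order listed); mark gray on enter, black on exit:
i gray
  a gray
    h gray
      f gray
      f black
      c gray
        l gray
        l black
        j gray
          j→f: f black — skip
        j black
        c→a: a is gray → back edge
First back edge: c → a.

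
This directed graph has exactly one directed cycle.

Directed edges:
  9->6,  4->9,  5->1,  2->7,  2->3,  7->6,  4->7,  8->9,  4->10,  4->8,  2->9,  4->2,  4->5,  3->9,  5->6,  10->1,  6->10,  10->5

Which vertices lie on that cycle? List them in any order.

DFS with gray/black marking from 10:
10 gray
  5 gray
    1 gray
    1 black
    6 gray
      6→10: 10 is gray → back edge
Back edge closes the cycle 10 → 5 → 6 → 10; its vertices are {5, 6, 10}.

5, 6, 10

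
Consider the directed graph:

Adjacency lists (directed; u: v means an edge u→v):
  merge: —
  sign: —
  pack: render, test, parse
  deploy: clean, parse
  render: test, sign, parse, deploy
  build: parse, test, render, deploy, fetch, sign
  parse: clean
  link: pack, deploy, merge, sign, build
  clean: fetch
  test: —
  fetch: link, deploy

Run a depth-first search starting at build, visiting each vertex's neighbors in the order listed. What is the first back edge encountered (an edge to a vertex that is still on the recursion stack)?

render→parse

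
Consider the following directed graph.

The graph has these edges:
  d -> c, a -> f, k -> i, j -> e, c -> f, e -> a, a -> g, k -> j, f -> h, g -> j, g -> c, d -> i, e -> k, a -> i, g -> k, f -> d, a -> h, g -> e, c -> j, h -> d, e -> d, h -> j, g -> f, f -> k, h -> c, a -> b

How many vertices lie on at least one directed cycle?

9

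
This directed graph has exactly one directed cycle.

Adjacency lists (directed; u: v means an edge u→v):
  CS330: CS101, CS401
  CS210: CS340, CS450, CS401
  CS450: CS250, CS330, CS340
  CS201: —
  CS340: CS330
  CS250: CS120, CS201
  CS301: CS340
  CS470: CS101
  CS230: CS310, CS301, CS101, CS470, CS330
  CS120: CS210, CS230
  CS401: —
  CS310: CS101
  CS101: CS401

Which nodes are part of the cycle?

DFS with gray/black marking from CS250:
CS250 gray
  CS120 gray
    CS210 gray
      CS340 gray
        CS330 gray
          CS101 gray
            CS401 gray
            CS401 black
          CS101 black
          CS330→CS401: CS401 black — skip
        CS330 black
      CS340 black
      CS450 gray
        CS450→CS250: CS250 is gray → back edge
Back edge closes the cycle CS250 → CS120 → CS210 → CS450 → CS250; its vertices are {CS120, CS210, CS250, CS450}.

CS120, CS210, CS250, CS450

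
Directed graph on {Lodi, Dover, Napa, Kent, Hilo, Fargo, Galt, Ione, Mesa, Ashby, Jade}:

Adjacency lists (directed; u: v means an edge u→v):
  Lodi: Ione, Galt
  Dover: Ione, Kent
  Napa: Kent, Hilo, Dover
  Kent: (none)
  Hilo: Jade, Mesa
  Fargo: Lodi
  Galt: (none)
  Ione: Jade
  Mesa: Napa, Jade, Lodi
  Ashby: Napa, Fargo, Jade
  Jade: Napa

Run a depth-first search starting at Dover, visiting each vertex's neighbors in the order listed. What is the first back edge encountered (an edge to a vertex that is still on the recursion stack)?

Hilo→Jade

DFS from Dover (visiting each vertex's neighbors in the order listed); mark gray on enter, black on exit:
Dover gray
  Ione gray
    Jade gray
      Napa gray
        Kent gray
        Kent black
        Hilo gray
          Hilo→Jade: Jade is gray → back edge
First back edge: Hilo → Jade.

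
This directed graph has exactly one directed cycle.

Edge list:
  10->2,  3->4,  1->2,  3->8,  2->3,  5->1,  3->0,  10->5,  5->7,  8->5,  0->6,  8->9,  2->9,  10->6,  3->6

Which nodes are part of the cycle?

1, 2, 3, 5, 8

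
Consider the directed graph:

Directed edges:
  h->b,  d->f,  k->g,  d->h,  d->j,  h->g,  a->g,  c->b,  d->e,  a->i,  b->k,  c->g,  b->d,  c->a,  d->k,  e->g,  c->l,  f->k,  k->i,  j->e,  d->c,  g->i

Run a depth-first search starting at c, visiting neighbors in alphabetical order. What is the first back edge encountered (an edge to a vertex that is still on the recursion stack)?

DFS from c (visiting neighbors in alphabetical order); mark gray on enter, black on exit:
c gray
  a gray
    g gray
      i gray
      i black
    g black
    a→i: i black — skip
  a black
  b gray
    d gray
      d→c: c is gray → back edge
First back edge: d → c.

d->c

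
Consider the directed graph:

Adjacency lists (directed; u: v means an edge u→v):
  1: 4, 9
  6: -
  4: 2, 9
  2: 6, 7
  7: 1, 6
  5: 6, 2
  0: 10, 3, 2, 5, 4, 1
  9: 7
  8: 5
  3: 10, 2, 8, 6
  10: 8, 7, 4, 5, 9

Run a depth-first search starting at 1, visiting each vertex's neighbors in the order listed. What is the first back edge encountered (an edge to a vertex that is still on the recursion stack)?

DFS from 1 (visiting each vertex's neighbors in the order listed); mark gray on enter, black on exit:
1 gray
  4 gray
    2 gray
      6 gray
      6 black
      7 gray
        7→1: 1 is gray → back edge
First back edge: 7 → 1.

7→1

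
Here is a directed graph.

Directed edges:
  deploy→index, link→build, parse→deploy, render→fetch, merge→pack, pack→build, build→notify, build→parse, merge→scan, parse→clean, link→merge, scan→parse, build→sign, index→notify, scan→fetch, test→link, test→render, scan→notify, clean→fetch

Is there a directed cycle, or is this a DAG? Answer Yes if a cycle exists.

No

DFS with white/gray/black marking, starting from scan:
scan gray
  fetch gray
  fetch black
  parse gray
    deploy gray
      index gray
        notify gray
        notify black
      index black
    deploy black
    clean gray
      clean→fetch: fetch black — skip
    clean black
  parse black
  scan→notify: notify black — skip
scan black
sign gray
sign black
link gray
  build gray
    build→sign: sign black — skip
    build→parse: parse black — skip
    build→notify: notify black — skip
  build black
  merge gray
    pack gray
      pack→build: build black — skip
    pack black
    merge→scan: scan black — skip
  merge black
link black
render gray
  render→fetch: fetch black — skip
render black
test gray
  test→render: render black — skip
  test→link: link black — skip
test black
Every edge goes to a white or black vertex — no back edge, so the graph is acyclic.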